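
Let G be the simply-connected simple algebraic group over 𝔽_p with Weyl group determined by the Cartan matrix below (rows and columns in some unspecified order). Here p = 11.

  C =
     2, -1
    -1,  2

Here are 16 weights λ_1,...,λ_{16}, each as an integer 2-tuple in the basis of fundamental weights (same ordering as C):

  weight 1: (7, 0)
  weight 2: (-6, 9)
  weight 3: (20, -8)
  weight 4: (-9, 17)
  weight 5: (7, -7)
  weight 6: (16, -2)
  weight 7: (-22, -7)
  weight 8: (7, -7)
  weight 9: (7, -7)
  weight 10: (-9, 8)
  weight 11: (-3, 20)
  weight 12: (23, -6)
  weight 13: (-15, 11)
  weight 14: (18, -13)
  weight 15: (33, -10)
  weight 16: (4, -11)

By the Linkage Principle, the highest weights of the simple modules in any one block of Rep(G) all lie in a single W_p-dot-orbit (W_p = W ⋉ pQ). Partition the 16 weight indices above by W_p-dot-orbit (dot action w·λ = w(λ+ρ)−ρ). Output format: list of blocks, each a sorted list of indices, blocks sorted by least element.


C ↔ A_2 under row/col permutation; |W(A_2)| = 6.

λ_j+ρ reflected into Ā_11 (⟨·,θ^∨⟩≤11); 2-tuples as given:

    λ_1 → (8, 1)
    λ_2 → (5, 5)
    λ_3 → (1, 3)
    λ_4 → (1, 3)
    λ_5 → (2, 6)
    λ_6 → (5, 5)
    λ_7 → (5, 5)
    λ_8 → (2, 6)
    λ_9 → (2, 6)
    λ_10 → (8, 1)
    λ_11 → (8, 1)
    λ_12 → (2, 6)
    λ_13 → (8, 1)
    λ_14 → (1, 3)
    λ_15 → (8, 1)
    λ_16 → (5, 5)

Grouping the 16 weights by Ā_11-representative: 4 linkage classes.

[[1, 10, 11, 13, 15], [2, 6, 7, 16], [3, 4, 14], [5, 8, 9, 12]]


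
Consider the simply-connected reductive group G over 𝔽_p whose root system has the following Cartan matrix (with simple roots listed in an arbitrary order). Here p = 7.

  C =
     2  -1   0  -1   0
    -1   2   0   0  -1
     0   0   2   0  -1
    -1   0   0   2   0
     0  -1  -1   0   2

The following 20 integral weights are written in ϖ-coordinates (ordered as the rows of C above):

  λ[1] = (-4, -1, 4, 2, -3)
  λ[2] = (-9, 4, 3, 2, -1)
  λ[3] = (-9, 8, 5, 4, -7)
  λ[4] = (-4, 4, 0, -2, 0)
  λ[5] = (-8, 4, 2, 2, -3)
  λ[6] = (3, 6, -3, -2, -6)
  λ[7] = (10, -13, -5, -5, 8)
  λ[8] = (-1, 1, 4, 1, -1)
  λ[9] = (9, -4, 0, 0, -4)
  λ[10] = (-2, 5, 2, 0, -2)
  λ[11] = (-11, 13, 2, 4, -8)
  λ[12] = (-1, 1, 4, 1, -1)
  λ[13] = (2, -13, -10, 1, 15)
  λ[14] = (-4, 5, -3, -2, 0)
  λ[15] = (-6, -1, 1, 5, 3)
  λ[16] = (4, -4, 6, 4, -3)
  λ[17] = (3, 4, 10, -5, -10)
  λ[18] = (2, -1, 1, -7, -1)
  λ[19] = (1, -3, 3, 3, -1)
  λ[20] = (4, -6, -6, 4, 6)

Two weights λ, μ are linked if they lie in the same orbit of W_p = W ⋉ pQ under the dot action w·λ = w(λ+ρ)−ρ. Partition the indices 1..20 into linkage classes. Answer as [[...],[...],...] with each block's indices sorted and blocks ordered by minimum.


Root system A_5: the 5×5 matrix C matches after relabeling.

Each λ_j+ρ reduced to Ā_7; 5-tuples below use C's row order:

  [1] (0, 0, 0, 2, 3) · [2] (0, 0, 1, 3, 2) · [3] (0, 4, 1, 1, 1) · [4] (1, 1, 1, 3, 1) · [5] (1, 1, 1, 3, 1) · [6] (0, 0, 1, 3, 2) · [7] (0, 0, 1, 3, 2) · [8] (0, 2, 3, 0, 0) · [9] (1, 1, 1, 3, 1) · [10] (0, 4, 1, 1, 1) · [11] (0, 0, 0, 2, 3) · [12] (0, 2, 3, 0, 0) · [13] (0, 2, 3, 0, 0) · [14] (1, 1, 1, 3, 1) · [15] (0, 4, 1, 1, 1) · [16] (0, 2, 3, 0, 0) · [17] (0, 0, 0, 2, 3) · [18] (0, 0, 1, 3, 2) · [19] (0, 0, 1, 3, 2) · [20] (0, 2, 3, 0, 0)

Partition of {1..20} into 5 W_7-dot-orbits:

[[1, 11, 17], [2, 6, 7, 18, 19], [3, 10, 15], [4, 5, 9, 14], [8, 12, 13, 16, 20]]


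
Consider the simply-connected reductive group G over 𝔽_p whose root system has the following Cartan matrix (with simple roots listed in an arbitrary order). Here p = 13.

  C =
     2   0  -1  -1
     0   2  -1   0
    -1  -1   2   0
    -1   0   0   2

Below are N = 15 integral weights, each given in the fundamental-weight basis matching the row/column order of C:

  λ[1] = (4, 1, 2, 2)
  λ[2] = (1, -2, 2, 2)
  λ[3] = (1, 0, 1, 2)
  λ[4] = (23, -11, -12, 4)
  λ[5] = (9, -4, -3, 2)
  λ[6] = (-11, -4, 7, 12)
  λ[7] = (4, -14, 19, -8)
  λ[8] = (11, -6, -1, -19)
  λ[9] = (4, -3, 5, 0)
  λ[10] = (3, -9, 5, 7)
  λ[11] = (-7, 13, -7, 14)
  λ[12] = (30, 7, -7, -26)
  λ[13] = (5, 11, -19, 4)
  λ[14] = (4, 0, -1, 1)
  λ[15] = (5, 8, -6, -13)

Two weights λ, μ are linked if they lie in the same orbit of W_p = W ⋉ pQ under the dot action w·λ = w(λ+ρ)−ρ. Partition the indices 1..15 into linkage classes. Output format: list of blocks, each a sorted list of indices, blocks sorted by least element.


Root system A_4: the 4×4 matrix C matches after relabeling.

W_13-reps of the 15 weights in Ā_13 (same 4-coord order as C):

  λ_1+ρ ↦ (5, 2, 3, 3);  λ_2+ρ ↦ (2, 1, 2, 3);  λ_3+ρ ↦ (2, 1, 2, 3);  λ_4+ρ ↦ (5, 2, 3, 3);  λ_5+ρ ↦ (5, 2, 3, 3);  λ_6+ρ ↦ (5, 2, 3, 3);  λ_7+ρ ↦ (5, 1, 0, 2);  λ_8+ρ ↦ (5, 1, 0, 2);  λ_9+ρ ↦ (5, 2, 4, 1);  λ_10+ρ ↦ (2, 1, 2, 3);  λ_11+ρ ↦ (5, 2, 4, 1);  λ_12+ρ ↦ (5, 1, 0, 2);  λ_13+ρ ↦ (5, 1, 0, 2);  λ_14+ρ ↦ (5, 1, 0, 2);  λ_15+ρ ↦ (5, 2, 4, 1)

Linkage partition of the 15 weights (4 classes, p=13):

[[1, 4, 5, 6], [2, 3, 10], [7, 8, 12, 13, 14], [9, 11, 15]]


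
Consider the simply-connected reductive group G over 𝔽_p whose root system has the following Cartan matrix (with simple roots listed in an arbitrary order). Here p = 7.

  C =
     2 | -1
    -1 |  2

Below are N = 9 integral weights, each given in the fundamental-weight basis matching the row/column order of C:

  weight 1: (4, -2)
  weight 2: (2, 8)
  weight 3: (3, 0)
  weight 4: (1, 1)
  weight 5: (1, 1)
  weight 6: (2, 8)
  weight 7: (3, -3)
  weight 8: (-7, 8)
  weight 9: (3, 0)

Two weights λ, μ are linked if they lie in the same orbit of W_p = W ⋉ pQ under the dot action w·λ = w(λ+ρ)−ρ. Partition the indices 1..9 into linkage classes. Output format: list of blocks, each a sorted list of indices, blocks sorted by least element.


Type A_2, rank 2, |W|=6; reorder rows/cols to standard.

Ā_7 reps of the 9 weights (A_2, coords as presented):

  λ_1+ρ ↦ (4, 1)
  λ_2+ρ ↦ (2, 2)
  λ_3+ρ ↦ (4, 1)
  λ_4+ρ ↦ (2, 2)
  λ_5+ρ ↦ (2, 2)
  λ_6+ρ ↦ (2, 2)
  λ_7+ρ ↦ (2, 2)
  λ_8+ρ ↦ (4, 1)
  λ_9+ρ ↦ (4, 1)

Linkage partition of the 9 weights (2 classes, p=7):

[[1, 3, 8, 9], [2, 4, 5, 6, 7]]


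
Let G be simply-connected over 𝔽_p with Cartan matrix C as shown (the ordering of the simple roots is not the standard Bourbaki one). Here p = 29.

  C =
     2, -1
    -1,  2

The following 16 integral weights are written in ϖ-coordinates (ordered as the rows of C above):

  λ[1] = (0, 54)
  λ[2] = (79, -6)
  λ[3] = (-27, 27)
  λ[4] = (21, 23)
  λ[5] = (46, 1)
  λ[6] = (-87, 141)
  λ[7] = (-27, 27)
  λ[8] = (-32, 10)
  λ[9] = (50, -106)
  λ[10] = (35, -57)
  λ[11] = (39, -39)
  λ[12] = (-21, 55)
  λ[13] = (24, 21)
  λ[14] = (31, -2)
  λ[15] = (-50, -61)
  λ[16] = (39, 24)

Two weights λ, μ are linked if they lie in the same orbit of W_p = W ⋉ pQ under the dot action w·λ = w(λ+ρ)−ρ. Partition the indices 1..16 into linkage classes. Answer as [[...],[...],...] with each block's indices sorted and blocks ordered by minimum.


A_2 Cartan matrix, 2 simple roots permuted; ρ=(1,1).

Folding the 16 weights λ_j+ρ into Ā_29 (reps in the given 2-coord order):

    λ_1+ρ ↦ (26, 2)
    λ_2+ρ ↦ (5, 7)
    λ_3+ρ ↦ (26, 2)
    λ_4+ρ ↦ (5, 7)
    λ_5+ρ ↦ (9, 18)
    λ_6+ρ ↦ (26, 2)
    λ_7+ρ ↦ (26, 2)
    λ_8+ρ ↦ (9, 18)
    λ_9+ρ ↦ (7, 4)
    λ_10+ρ ↦ (7, 2)
    λ_11+ρ ↦ (9, 18)
    λ_12+ρ ↦ (7, 2)
    λ_13+ρ ↦ (7, 4)
    λ_14+ρ ↦ (26, 2)
    λ_15+ρ ↦ (7, 2)
    λ_16+ρ ↦ (7, 4)

Partition of {1..16} into 5 W_29-dot-orbits:

[[1, 3, 6, 7, 14], [2, 4], [5, 8, 11], [9, 13, 16], [10, 12, 15]]


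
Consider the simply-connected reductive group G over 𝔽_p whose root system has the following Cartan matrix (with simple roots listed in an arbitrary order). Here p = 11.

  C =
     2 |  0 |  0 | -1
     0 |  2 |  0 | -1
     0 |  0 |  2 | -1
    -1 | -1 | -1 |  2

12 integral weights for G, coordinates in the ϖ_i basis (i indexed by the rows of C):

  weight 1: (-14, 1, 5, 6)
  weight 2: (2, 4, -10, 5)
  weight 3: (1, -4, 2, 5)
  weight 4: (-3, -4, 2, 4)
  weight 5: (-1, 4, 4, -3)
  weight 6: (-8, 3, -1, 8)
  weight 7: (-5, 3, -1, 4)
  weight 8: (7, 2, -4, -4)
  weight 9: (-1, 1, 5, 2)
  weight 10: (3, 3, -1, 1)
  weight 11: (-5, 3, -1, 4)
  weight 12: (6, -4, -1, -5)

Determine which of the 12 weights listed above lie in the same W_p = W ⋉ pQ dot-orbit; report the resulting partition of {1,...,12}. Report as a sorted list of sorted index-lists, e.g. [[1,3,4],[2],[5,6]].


Root system D_4: the 4×4 matrix C matches after relabeling.

Ā_11 reps of the 12 weights (D_4, coords as presented):

  λ_1 → (5, 2, 2, 0);  λ_2 → (0, 2, 6, 0);  λ_3 → (2, 3, 3, 0);  λ_4 → (2, 3, 3, 0);  λ_5 → (2, 3, 3, 0);  λ_6 → (5, 2, 2, 0);  λ_7 → (4, 4, 0, 1);  λ_8 → (2, 3, 3, 0);  λ_9 → (0, 2, 6, 0);  λ_10 → (4, 4, 0, 1);  λ_11 → (4, 4, 0, 1);  λ_12 → (4, 0, 3, 0)

Grouping the 12 weights by Ā_11-representative: 5 linkage classes.

[[1, 6], [2, 9], [3, 4, 5, 8], [7, 10, 11], [12]]


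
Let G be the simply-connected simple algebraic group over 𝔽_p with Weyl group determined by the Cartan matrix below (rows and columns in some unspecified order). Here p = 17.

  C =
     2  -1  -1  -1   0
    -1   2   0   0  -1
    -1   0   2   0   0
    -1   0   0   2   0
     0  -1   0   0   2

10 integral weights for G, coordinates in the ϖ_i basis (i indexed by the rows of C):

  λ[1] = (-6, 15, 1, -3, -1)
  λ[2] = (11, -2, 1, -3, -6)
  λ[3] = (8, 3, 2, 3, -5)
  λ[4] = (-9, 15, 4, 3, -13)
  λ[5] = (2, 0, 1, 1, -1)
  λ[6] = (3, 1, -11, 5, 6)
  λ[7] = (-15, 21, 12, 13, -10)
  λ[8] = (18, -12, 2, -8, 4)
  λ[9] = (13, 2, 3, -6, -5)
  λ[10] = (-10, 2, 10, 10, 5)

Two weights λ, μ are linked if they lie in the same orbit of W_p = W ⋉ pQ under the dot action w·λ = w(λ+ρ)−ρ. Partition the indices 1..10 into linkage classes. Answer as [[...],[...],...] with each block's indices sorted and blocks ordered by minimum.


C ↔ D_5 under row/col permutation; |W(D_5)| = 1920.

λ_j+ρ reflected into Ā_17 (⟨·,θ^∨⟩≤17); 5-tuples as given:

  1: (3, 1, 2, 2, 0);  2: (3, 1, 2, 2, 0);  3: (3, 1, 0, 1, 8);  4: (3, 1, 0, 1, 8);  5: (3, 1, 2, 2, 0);  6: (2, 2, 4, 0, 3);  7: (3, 1, 0, 1, 8);  8: (3, 1, 2, 2, 0);  9: (3, 1, 0, 1, 8);  10: (3, 1, 2, 2, 0)

Grouping the 10 weights by Ā_17-representative: 3 linkage classes.

[[1, 2, 5, 8, 10], [3, 4, 7, 9], [6]]


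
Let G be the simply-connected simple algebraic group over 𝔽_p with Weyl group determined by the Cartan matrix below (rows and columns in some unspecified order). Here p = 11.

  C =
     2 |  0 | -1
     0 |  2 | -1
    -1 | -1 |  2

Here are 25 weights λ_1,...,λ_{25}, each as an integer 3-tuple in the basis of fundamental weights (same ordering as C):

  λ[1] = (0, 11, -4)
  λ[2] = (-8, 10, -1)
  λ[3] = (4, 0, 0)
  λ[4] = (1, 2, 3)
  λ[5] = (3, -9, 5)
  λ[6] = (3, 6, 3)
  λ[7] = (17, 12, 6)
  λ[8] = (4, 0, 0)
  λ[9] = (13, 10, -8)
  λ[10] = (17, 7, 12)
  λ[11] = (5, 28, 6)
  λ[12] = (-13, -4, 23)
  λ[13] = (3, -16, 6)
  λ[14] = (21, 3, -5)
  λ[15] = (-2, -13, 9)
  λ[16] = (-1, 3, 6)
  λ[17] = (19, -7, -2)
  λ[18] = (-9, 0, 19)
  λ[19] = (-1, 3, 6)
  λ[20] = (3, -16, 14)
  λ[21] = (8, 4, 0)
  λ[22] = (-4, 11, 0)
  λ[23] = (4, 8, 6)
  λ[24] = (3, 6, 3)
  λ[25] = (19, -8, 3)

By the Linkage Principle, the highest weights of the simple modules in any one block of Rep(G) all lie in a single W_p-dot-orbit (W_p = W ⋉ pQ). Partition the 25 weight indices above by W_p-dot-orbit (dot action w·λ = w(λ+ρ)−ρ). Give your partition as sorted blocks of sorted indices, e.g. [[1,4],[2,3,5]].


Type A_3, rank 3, |W|=24; reorder rows/cols to standard.

λ_j+ρ reflected into Ā_11 (⟨·,θ^∨⟩≤11); 3-tuples as given:

  [1] (1, 8, 1);  [2] (0, 4, 7);  [3] (5, 1, 1);  [4] (2, 3, 4);  [5] (2, 6, 2);  [6] (0, 3, 4);  [7] (2, 3, 4);  [8] (5, 1, 1);  [9] (0, 3, 4);  [10] (2, 6, 2);  [11] (2, 3, 4);  [12] (1, 8, 1);  [13] (0, 3, 4);  [14] (0, 4, 7);  [15] (1, 8, 1);  [16] (0, 4, 7);  [17] (2, 6, 2);  [18] (1, 8, 1);  [19] (0, 4, 7);  [20] (0, 3, 4);  [21] (5, 1, 1);  [22] (1, 8, 1);  [23] (5, 1, 1);  [24] (0, 3, 4);  [25] (2, 3, 4)

The 25 indices split into 6 linkage classes (same alcove rep ⇔ same W_11-dot-orbit):

[[1, 12, 15, 18, 22], [2, 14, 16, 19], [3, 8, 21, 23], [4, 7, 11, 25], [5, 10, 17], [6, 9, 13, 20, 24]]


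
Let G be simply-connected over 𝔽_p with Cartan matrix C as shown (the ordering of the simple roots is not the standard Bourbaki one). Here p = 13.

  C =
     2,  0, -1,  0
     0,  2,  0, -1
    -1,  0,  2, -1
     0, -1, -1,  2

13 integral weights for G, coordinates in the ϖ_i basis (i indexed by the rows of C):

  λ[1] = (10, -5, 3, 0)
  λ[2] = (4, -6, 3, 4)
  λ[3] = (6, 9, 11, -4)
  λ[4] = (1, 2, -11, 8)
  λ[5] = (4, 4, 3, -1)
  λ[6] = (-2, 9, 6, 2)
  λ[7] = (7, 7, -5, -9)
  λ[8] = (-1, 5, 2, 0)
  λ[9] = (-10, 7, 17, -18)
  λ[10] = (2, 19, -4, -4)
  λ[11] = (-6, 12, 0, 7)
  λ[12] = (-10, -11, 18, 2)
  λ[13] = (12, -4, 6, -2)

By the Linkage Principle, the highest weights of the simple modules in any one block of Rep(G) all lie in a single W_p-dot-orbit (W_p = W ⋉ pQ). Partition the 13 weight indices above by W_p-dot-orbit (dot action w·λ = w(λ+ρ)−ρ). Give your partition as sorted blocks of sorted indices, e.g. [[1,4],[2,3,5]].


A_4 Cartan matrix, 4 simple roots permuted; ρ=(1,1,1,1).

Ā_13 reps of the 13 weights (A_4, coords as presented):

  λ_1 → (8, 2, 1, 1)
  λ_2 → (4, 4, 4, 0)
  λ_3 → (6, 3, 0, 3)
  λ_4 → (8, 2, 1, 1)
  λ_5 → (4, 4, 4, 0)
  λ_6 → (6, 3, 0, 3)
  λ_7 → (4, 4, 4, 0)
  λ_8 → (0, 6, 3, 1)
  λ_9 → (4, 4, 4, 0)
  λ_10 → (0, 6, 3, 1)
  λ_11 → (4, 4, 4, 0)
  λ_12 → (0, 6, 3, 1)
  λ_13 → (6, 3, 0, 3)

4 distinct reps among the 13 weights ⇒ 4 W_13-linkage classes:

[[1, 4], [2, 5, 7, 9, 11], [3, 6, 13], [8, 10, 12]]


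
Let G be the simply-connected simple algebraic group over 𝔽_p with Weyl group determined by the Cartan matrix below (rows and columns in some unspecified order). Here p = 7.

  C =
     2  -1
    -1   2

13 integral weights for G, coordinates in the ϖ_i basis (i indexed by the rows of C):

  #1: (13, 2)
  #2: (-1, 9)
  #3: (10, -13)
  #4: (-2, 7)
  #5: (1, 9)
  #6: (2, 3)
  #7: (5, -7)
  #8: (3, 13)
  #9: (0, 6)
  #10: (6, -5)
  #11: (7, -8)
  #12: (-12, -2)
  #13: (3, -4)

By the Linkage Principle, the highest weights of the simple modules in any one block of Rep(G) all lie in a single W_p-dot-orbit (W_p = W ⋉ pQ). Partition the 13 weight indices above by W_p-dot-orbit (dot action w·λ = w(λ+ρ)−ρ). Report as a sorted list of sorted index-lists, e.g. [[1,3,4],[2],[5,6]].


Cartan matrix: type A_2 (|W|=6); un-permuting the 2 rows.

λ_j+ρ reflected into Ā_7 (⟨·,θ^∨⟩≤7); 2-tuples as given:

    [1] (3, 4)
    [2] (3, 4)
    [3] (4, 2)
    [4] (0, 6)
    [5] (3, 2)
    [6] (3, 4)
    [7] (0, 6)
    [8] (3, 4)
    [9] (0, 6)
    [10] (3, 4)
    [11] (0, 6)
    [12] (4, 2)
    [13] (1, 3)

Partition of {1..13} into 5 W_7-dot-orbits:

[[1, 2, 6, 8, 10], [3, 12], [4, 7, 9, 11], [5], [13]]


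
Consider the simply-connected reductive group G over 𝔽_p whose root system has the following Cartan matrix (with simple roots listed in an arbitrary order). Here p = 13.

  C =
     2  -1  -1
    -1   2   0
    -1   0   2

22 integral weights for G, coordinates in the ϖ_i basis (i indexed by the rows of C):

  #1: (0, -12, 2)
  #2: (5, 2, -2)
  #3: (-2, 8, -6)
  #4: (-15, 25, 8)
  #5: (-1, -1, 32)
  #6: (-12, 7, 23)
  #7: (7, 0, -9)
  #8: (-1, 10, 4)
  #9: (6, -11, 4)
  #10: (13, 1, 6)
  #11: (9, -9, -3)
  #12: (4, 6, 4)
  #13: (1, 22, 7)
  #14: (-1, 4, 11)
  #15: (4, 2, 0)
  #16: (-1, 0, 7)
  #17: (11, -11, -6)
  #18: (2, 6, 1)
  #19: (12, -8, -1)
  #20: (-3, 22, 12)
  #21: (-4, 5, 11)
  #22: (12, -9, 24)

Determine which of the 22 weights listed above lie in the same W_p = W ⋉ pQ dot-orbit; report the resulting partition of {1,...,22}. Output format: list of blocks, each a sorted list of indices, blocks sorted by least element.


Dynkin diagram of C (from the 4 off-diagonal −1 entries): A_3.

W_13-reps of the 22 weights in Ā_13 (same 3-coord order as C):

    [1] (3, 1, 7)
    [2] (5, 3, 1)
    [3] (5, 3, 1)
    [4] (0, 1, 8)
    [5] (6, 7, 0)
    [6] (0, 8, 2)
    [7] (0, 1, 8)
    [8] (0, 8, 2)
    [9] (3, 7, 2)
    [10] (3, 7, 2)
    [11] (0, 8, 2)
    [12] (5, 3, 1)
    [13] (3, 7, 2)
    [14] (0, 1, 8)
    [15] (5, 3, 1)
    [16] (0, 1, 8)
    [17] (3, 7, 2)
    [18] (3, 7, 2)
    [19] (6, 7, 0)
    [20] (0, 8, 2)
    [21] (3, 1, 7)
    [22] (0, 1, 8)

Partition of {1..22} into 6 W_13-dot-orbits:

[[1, 21], [2, 3, 12, 15], [4, 7, 14, 16, 22], [5, 19], [6, 8, 11, 20], [9, 10, 13, 17, 18]]


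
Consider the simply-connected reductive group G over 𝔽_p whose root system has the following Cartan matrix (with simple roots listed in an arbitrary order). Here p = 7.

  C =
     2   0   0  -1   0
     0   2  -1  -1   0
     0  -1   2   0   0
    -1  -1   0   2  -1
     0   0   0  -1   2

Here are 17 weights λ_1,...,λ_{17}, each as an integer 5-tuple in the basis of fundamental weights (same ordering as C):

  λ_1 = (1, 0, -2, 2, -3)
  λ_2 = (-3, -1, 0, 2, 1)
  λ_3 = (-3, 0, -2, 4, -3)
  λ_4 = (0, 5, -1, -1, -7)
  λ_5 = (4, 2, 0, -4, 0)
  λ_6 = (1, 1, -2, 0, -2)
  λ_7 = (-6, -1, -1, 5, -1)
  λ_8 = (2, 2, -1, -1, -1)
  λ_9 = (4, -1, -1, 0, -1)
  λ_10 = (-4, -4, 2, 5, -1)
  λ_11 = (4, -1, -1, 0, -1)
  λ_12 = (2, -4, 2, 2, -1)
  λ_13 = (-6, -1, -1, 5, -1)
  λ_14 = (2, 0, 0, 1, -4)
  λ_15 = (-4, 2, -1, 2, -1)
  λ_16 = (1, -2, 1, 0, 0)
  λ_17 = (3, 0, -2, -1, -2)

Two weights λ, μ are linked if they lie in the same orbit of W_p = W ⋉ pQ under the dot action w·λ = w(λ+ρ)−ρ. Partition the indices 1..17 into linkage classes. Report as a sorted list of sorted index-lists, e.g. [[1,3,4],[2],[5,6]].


Dynkin diagram of C (from the 8 off-diagonal −1 entries): D_5.

Each λ_j+ρ reduced to Ā_7; 5-tuples below use C's row order:

  1: (2, 0, 1, 1, 2) · 2: (2, 0, 1, 1, 2) · 3: (2, 0, 1, 1, 2) · 4: (5, 0, 0, 1, 0) · 5: (2, 0, 1, 1, 2) · 6: (2, 1, 1, 0, 1) · 7: (5, 0, 0, 1, 0) · 8: (3, 1, 0, 0, 0) · 9: (5, 0, 0, 1, 0) · 10: (3, 1, 0, 0, 0) · 11: (5, 0, 0, 1, 0) · 12: (3, 1, 0, 0, 0) · 13: (5, 0, 0, 1, 0) · 14: (2, 0, 1, 1, 2) · 15: (3, 1, 0, 0, 0) · 16: (2, 1, 1, 0, 1) · 17: (3, 1, 0, 0, 0)

Partition of {1..17} into 4 W_7-dot-orbits:

[[1, 2, 3, 5, 14], [4, 7, 9, 11, 13], [6, 16], [8, 10, 12, 15, 17]]


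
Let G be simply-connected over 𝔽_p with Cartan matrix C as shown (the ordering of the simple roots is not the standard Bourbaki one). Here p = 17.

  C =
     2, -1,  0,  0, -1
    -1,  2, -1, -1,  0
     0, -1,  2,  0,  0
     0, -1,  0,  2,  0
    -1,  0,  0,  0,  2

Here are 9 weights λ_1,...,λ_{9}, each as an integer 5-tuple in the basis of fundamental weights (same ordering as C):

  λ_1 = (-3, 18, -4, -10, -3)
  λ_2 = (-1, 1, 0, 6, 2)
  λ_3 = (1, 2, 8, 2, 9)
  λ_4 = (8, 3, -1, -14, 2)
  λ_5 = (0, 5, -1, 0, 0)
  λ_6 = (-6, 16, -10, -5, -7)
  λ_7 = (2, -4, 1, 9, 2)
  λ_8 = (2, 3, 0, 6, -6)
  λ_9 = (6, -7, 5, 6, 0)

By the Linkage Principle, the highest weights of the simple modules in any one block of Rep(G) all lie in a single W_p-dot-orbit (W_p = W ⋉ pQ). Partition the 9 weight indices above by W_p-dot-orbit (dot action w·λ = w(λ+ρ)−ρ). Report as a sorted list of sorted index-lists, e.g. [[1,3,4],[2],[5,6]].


Root system D_5: the 5×5 matrix C matches after relabeling.

Ā_17 reps of the 9 weights (D_5, coords as presented):

  [1] (0, 2, 1, 7, 3) · [2] (0, 2, 1, 7, 3) · [3] (0, 2, 1, 7, 3) · [4] (0, 0, 9, 4, 3) · [5] (1, 6, 0, 1, 1) · [6] (1, 3, 2, 3, 4) · [7] (0, 2, 1, 7, 3) · [8] (0, 2, 1, 7, 3) · [9] (1, 6, 0, 1, 1)

Grouping the 9 weights by Ā_17-representative: 4 linkage classes.

[[1, 2, 3, 7, 8], [4], [5, 9], [6]]


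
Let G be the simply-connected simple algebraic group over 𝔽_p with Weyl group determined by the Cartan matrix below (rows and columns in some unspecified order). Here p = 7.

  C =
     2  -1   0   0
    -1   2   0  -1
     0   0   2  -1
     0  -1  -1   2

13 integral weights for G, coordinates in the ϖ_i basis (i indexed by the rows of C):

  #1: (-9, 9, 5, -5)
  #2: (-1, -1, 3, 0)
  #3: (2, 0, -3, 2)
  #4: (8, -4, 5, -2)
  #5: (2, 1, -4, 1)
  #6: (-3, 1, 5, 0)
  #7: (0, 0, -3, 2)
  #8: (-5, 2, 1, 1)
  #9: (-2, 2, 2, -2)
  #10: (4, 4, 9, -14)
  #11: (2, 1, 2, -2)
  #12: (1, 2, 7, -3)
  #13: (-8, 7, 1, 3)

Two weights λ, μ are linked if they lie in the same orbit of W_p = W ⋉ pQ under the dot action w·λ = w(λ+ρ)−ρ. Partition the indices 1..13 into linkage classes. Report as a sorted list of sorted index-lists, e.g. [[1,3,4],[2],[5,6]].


A_4 Cartan matrix, 4 simple roots permuted; ρ=(1,1,1,1).

λ_j+ρ reflected into Ā_7 (⟨·,θ^∨⟩≤7); 4-tuples as given:

  λ_1+ρ ↦ (1, 1, 2, 1)
  λ_2+ρ ↦ (0, 0, 4, 1)
  λ_3+ρ ↦ (3, 1, 2, 1)
  λ_4+ρ ↦ (1, 1, 2, 1)
  λ_5+ρ ↦ (3, 1, 2, 1)
  λ_6+ρ ↦ (0, 0, 4, 1)
  λ_7+ρ ↦ (1, 1, 2, 1)
  λ_8+ρ ↦ (3, 1, 2, 1)
  λ_9+ρ ↦ (1, 1, 2, 1)
  λ_10+ρ ↦ (3, 1, 2, 1)
  λ_11+ρ ↦ (3, 1, 2, 1)
  λ_12+ρ ↦ (1, 1, 2, 1)
  λ_13+ρ ↦ (0, 0, 4, 1)

The 13 indices split into 3 linkage classes (same alcove rep ⇔ same W_7-dot-orbit):

[[1, 4, 7, 9, 12], [2, 6, 13], [3, 5, 8, 10, 11]]


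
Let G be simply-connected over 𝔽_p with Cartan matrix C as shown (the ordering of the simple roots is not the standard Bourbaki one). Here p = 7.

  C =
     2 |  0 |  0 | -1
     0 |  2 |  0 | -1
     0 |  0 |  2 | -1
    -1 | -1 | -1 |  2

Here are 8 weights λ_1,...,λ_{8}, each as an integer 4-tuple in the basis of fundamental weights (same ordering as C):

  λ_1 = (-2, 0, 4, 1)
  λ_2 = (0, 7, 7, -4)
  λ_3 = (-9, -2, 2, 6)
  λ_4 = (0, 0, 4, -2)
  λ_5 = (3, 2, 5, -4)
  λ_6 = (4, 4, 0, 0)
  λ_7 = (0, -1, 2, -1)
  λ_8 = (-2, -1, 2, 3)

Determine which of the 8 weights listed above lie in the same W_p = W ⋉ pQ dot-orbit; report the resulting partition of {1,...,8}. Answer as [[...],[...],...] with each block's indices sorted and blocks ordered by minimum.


Root system D_4: the 4×4 matrix C matches after relabeling.

Alcove-folded reps (p=7, 8 weights, presented ϖ-order):

  λ_1 → (0, 0, 4, 1);  λ_2 → (4, 1, 1, 0);  λ_3 → (4, 1, 1, 0);  λ_4 → (0, 0, 4, 1);  λ_5 → (1, 0, 3, 0);  λ_6 → (0, 0, 4, 1);  λ_7 → (1, 0, 3, 0);  λ_8 → (1, 0, 3, 0)

Grouping the 8 weights by Ā_7-representative: 3 linkage classes.

[[1, 4, 6], [2, 3], [5, 7, 8]]


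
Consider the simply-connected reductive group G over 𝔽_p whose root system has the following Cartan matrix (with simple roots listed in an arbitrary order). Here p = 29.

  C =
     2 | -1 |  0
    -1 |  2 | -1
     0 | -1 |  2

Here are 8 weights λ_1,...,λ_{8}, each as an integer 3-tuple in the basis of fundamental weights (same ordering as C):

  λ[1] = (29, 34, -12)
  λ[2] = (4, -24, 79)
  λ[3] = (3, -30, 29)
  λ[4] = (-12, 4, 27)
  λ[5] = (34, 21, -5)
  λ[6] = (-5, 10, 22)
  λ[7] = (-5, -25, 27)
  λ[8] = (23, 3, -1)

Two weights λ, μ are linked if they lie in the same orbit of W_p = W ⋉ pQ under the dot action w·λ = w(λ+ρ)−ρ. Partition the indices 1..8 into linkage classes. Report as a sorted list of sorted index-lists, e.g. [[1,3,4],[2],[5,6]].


C ↔ A_3 under row/col permutation; |W(A_3)| = 24.

W_29-reps of the 8 weights in Ā_29 (same 3-coord order as C):

  [1] (1, 6, 18);  [2] (1, 6, 18);  [3] (24, 4, 0);  [4] (1, 6, 18);  [5] (1, 6, 18);  [6] (1, 6, 18);  [7] (24, 4, 0);  [8] (24, 4, 0)

Partition of {1..8} into 2 W_29-dot-orbits:

[[1, 2, 4, 5, 6], [3, 7, 8]]


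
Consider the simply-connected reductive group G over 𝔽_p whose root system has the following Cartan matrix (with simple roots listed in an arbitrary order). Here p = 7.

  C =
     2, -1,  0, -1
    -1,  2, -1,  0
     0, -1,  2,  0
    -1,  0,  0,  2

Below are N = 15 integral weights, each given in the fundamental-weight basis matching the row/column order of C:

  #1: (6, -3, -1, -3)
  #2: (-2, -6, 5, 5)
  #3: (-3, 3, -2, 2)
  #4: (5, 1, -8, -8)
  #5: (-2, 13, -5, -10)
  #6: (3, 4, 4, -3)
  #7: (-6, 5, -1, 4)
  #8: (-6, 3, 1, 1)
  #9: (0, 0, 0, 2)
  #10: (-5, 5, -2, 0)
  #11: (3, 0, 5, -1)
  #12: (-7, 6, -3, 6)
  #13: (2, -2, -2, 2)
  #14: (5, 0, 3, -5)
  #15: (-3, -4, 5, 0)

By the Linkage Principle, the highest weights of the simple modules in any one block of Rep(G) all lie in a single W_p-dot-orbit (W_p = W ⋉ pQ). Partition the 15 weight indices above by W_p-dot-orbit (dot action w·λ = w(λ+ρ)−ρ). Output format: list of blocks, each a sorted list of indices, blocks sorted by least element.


Type A_4, rank 4, |W|=120; reorder rows/cols to standard.

Ā_7 reps of the 15 weights (A_4, coords as presented):

  λ_1 → (3, 0, 2, 2) · λ_2 → (5, 1, 0, 0) · λ_3 → (2, 1, 1, 1) · λ_4 → (5, 1, 0, 0) · λ_5 → (0, 1, 2, 4) · λ_6 → (3, 0, 2, 2) · λ_7 → (5, 1, 0, 0) · λ_8 → (1, 1, 1, 3) · λ_9 → (1, 1, 1, 3) · λ_10 → (1, 1, 1, 3) · λ_11 → (0, 1, 2, 4) · λ_12 → (5, 1, 0, 0) · λ_13 → (1, 1, 1, 3) · λ_14 → (2, 1, 0, 0) · λ_15 → (1, 1, 1, 3)

Partition of {1..15} into 6 W_7-dot-orbits:

[[1, 6], [2, 4, 7, 12], [3], [5, 11], [8, 9, 10, 13, 15], [14]]


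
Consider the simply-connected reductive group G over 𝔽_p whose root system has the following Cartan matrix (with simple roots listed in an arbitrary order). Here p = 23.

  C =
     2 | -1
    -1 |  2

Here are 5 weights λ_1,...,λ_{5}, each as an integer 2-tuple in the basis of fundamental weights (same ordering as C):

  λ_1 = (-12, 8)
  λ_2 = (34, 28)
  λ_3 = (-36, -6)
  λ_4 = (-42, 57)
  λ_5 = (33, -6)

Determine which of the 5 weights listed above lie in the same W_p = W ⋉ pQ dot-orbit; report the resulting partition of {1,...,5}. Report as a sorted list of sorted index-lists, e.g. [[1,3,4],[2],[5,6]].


Cartan matrix: type A_2 (|W|=6); un-permuting the 2 rows.

W_23-reps of the 5 weights in Ā_23 (same 2-coord order as C):

  1: (9, 2) · 2: (12, 6) · 3: (12, 6) · 4: (12, 6) · 5: (12, 6)

These 5 weights hit 2 W_23-dot-orbits; sizes (1, 4):

[[1], [2, 3, 4, 5]]


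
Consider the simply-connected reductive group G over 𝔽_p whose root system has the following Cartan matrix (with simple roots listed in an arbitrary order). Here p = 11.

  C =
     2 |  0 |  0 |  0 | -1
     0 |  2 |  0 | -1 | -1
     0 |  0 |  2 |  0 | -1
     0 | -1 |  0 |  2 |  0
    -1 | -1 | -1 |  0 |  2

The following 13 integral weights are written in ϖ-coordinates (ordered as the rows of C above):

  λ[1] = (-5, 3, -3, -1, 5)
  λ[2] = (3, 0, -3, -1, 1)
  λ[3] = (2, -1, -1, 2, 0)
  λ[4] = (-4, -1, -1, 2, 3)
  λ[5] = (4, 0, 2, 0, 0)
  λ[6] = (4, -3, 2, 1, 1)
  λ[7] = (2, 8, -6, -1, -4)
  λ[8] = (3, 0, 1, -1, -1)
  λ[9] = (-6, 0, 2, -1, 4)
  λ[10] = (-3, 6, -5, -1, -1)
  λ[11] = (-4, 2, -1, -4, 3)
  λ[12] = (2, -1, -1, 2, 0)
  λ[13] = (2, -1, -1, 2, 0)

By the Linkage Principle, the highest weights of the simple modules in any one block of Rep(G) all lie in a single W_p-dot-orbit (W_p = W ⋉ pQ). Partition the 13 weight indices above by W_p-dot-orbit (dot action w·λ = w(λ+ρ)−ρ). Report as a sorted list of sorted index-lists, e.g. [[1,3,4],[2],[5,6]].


Dynkin diagram of C (from the 8 off-diagonal −1 entries): D_5.

Alcove-folded reps (p=11, 13 weights, presented ϖ-order):

  [1] (4, 1, 2, 0, 0)
  [2] (4, 1, 2, 0, 0)
  [3] (3, 0, 0, 3, 1)
  [4] (3, 0, 0, 3, 1)
  [5] (5, 1, 3, 0, 0)
  [6] (5, 1, 3, 0, 0)
  [7] (5, 1, 3, 0, 0)
  [8] (4, 1, 2, 0, 0)
  [9] (5, 1, 3, 0, 0)
  [10] (4, 1, 2, 0, 0)
  [11] (3, 0, 0, 3, 1)
  [12] (3, 0, 0, 3, 1)
  [13] (3, 0, 0, 3, 1)

Linkage partition of the 13 weights (3 classes, p=11):

[[1, 2, 8, 10], [3, 4, 11, 12, 13], [5, 6, 7, 9]]


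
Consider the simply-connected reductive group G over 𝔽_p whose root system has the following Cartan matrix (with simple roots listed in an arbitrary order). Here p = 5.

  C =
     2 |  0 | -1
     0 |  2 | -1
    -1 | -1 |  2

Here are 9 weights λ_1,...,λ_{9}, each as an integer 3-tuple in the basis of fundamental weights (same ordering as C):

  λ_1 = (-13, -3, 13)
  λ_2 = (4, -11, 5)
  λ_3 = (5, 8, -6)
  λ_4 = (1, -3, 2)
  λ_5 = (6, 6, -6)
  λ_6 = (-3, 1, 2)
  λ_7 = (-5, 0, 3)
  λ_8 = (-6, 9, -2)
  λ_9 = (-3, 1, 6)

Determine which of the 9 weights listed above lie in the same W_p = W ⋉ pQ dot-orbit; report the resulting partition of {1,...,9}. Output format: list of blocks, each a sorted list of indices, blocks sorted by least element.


Type A_3, rank 3, |W|=24; reorder rows/cols to standard.

Alcove-folded reps (p=5, 9 weights, presented ϖ-order):

  [1] (2, 2, 1) · [2] (4, 1, 0) · [3] (4, 1, 0) · [4] (2, 2, 1) · [5] (2, 2, 1) · [6] (2, 2, 1) · [7] (4, 1, 0) · [8] (4, 1, 0) · [9] (2, 2, 1)

Linkage partition of the 9 weights (2 classes, p=5):

[[1, 4, 5, 6, 9], [2, 3, 7, 8]]


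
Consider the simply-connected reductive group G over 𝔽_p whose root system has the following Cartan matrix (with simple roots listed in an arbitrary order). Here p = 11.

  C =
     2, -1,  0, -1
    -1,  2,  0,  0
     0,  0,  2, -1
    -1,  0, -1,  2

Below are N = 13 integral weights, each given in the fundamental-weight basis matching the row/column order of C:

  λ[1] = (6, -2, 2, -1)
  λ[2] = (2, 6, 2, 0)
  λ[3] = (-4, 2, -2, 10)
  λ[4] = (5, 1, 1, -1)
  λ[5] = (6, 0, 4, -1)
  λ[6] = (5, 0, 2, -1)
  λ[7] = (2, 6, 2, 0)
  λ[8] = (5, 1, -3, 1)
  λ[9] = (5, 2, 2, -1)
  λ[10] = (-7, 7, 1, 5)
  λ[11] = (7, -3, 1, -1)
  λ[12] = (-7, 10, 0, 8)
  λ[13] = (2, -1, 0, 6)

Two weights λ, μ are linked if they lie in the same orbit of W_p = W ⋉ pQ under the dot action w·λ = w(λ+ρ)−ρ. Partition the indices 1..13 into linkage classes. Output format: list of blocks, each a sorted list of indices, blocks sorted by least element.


Dynkin diagram of C (from the 6 off-diagonal −1 entries): A_4.

W_11-reps of the 13 weights in Ā_11 (same 4-coord order as C):

  1: (6, 1, 3, 0) · 2: (3, 4, 0, 1) · 3: (3, 0, 1, 7) · 4: (6, 2, 2, 0) · 5: (6, 1, 3, 0) · 6: (6, 1, 3, 0) · 7: (3, 4, 0, 1) · 8: (6, 2, 2, 0) · 9: (6, 2, 2, 0) · 10: (6, 2, 2, 0) · 11: (6, 2, 2, 0) · 12: (6, 1, 3, 0) · 13: (3, 0, 1, 7)

Linkage partition of the 13 weights (4 classes, p=11):

[[1, 5, 6, 12], [2, 7], [3, 13], [4, 8, 9, 10, 11]]


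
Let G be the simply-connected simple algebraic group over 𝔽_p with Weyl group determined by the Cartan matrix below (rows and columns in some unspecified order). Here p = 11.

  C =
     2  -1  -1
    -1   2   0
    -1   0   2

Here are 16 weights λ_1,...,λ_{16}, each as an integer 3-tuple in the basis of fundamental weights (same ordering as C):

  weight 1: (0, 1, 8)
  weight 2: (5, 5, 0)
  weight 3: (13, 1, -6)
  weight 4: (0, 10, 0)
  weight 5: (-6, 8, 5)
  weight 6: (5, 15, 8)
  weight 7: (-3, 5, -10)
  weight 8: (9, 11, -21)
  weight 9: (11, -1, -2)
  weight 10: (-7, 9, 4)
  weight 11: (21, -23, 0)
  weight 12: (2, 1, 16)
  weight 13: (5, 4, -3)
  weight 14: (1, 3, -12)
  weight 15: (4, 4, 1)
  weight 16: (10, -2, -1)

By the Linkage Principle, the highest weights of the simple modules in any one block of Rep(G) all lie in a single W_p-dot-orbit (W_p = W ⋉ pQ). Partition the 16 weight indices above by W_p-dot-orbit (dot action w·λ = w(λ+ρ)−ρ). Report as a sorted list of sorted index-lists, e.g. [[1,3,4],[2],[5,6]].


Dynkin diagram of C (from the 4 off-diagonal −1 entries): A_3.

Alcove-folded reps (p=11, 16 weights, presented ϖ-order):

    [1] (1, 1, 8)
    [2] (5, 4, 1)
    [3] (6, 3, 0)
    [4] (0, 9, 1)
    [5] (5, 4, 1)
    [6] (4, 5, 2)
    [7] (4, 5, 2)
    [8] (0, 9, 1)
    [9] (10, 1, 0)
    [10] (5, 4, 1)
    [11] (10, 1, 0)
    [12] (6, 3, 0)
    [13] (4, 5, 2)
    [14] (4, 5, 2)
    [15] (5, 4, 1)
    [16] (10, 1, 0)

Linkage partition of the 16 weights (6 classes, p=11):

[[1], [2, 5, 10, 15], [3, 12], [4, 8], [6, 7, 13, 14], [9, 11, 16]]


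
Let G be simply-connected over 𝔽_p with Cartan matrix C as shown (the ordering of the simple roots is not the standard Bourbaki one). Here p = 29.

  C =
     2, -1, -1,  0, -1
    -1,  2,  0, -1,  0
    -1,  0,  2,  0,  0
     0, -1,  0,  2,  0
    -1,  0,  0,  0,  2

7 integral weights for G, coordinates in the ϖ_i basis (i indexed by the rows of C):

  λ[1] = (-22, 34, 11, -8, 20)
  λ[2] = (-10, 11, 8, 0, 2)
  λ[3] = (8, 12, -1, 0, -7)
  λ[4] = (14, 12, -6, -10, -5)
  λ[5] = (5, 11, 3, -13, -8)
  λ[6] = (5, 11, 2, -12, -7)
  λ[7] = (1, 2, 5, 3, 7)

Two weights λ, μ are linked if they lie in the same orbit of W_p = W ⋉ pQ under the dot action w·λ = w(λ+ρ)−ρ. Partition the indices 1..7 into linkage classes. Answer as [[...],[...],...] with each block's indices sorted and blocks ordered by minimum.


D_5 Cartan matrix, 5 simple roots permuted; ρ=(1,1,1,1,1).

Ā_29 reps of the 7 weights (D_5, coords as presented):

  1: (0, 1, 3, 11, 6);  2: (3, 3, 0, 1, 6);  3: (3, 3, 0, 1, 6);  4: (1, 5, 5, 4, 4);  5: (0, 1, 3, 11, 6);  6: (0, 1, 3, 11, 6);  7: (2, 3, 6, 4, 8)

Linkage partition of the 7 weights (4 classes, p=29):

[[1, 5, 6], [2, 3], [4], [7]]


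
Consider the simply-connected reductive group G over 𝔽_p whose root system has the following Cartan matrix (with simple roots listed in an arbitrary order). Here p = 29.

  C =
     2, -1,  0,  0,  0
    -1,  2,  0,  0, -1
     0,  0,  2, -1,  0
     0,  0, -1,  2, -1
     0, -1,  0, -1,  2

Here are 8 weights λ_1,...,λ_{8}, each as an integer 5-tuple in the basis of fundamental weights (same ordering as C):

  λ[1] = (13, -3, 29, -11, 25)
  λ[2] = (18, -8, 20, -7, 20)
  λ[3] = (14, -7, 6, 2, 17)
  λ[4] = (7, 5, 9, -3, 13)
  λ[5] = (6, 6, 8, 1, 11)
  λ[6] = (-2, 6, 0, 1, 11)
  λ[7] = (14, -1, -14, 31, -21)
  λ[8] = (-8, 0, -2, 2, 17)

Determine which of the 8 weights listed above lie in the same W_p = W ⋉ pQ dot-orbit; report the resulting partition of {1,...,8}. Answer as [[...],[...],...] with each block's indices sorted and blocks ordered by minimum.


Dynkin diagram of C (from the 8 off-diagonal −1 entries): A_5.

Ā_29 reps of the 8 weights (A_5, coords as presented):

  [1] (2, 14, 9, 0, 1) · [2] (7, 0, 4, 2, 8) · [3] (1, 6, 1, 2, 12) · [4] (1, 6, 1, 2, 12) · [5] (1, 6, 1, 2, 12) · [6] (1, 6, 1, 2, 12) · [7] (2, 14, 9, 0, 1) · [8] (1, 6, 1, 2, 12)

These 8 weights hit 3 W_29-dot-orbits; sizes (2, 1, 5):

[[1, 7], [2], [3, 4, 5, 6, 8]]


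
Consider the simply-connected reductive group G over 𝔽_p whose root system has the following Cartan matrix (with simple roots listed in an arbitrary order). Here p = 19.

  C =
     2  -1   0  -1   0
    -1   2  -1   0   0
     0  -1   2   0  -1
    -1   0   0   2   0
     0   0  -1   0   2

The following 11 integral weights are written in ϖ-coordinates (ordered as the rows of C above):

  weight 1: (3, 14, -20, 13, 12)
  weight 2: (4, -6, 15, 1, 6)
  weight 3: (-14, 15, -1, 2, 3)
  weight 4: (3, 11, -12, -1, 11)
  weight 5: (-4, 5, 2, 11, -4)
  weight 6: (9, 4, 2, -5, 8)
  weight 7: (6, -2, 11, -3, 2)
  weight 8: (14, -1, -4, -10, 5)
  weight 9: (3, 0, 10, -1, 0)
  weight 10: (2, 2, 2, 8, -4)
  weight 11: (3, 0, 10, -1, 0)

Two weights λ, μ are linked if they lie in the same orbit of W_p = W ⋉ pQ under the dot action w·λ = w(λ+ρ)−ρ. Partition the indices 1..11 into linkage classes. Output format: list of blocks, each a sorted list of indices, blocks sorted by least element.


Type A_5, rank 5, |W|=720; reorder rows/cols to standard.

Folding the 11 weights λ_j+ρ into Ā_19 (reps in the given 5-coord order):

  [1] (0, 4, 1, 0, 8);  [2] (4, 1, 11, 0, 1);  [3] (3, 3, 0, 9, 3);  [4] (4, 1, 11, 0, 1);  [5] (3, 3, 0, 9, 3);  [6] (2, 5, 3, 4, 1);  [7] (4, 1, 11, 0, 1);  [8] (3, 3, 0, 9, 3);  [9] (4, 1, 11, 0, 1);  [10] (3, 3, 0, 9, 3);  [11] (4, 1, 11, 0, 1)

Linkage partition of the 11 weights (4 classes, p=19):

[[1], [2, 4, 7, 9, 11], [3, 5, 8, 10], [6]]


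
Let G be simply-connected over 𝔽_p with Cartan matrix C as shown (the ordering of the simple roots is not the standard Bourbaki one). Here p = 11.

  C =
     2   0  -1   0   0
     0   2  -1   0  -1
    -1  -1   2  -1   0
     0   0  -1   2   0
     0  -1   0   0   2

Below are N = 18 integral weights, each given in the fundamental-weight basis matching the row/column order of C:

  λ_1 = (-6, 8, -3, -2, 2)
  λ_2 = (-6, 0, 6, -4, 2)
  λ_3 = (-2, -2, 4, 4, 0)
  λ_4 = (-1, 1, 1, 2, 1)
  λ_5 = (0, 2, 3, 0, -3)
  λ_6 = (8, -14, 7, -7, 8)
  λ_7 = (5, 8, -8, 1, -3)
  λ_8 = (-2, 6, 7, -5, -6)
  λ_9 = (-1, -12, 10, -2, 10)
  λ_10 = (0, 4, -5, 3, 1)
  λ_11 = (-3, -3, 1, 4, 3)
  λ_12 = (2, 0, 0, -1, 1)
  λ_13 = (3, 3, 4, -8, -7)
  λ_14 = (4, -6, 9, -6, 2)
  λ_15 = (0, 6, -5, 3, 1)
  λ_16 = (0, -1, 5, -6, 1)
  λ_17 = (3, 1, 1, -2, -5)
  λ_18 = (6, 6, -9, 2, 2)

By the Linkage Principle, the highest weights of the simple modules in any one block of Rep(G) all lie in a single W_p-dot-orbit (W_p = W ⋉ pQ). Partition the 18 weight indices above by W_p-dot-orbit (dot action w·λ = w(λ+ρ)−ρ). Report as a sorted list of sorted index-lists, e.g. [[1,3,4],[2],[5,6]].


Root system D_5: the 5×5 matrix C matches after relabeling.

Folding the 18 weights λ_j+ρ into Ā_11 (reps in the given 5-coord order):

  λ_1+ρ ↦ (1, 0, 1, 5, 2);  λ_2+ρ ↦ (4, 0, 1, 2, 3);  λ_3+ρ ↦ (1, 0, 1, 5, 2);  λ_4+ρ ↦ (0, 0, 2, 3, 2);  λ_5+ρ ↦ (1, 2, 2, 1, 0);  λ_6+ρ ↦ (0, 0, 2, 3, 2);  λ_7+ρ ↦ (1, 0, 1, 5, 2);  λ_8+ρ ↦ (3, 1, 1, 0, 2);  λ_9+ρ ↦ (1, 0, 0, 0, 0);  λ_10+ρ ↦ (3, 1, 1, 0, 2);  λ_11+ρ ↦ (0, 0, 2, 3, 2);  λ_12+ρ ↦ (3, 1, 1, 0, 2);  λ_13+ρ ↦ (0, 0, 2, 3, 2);  λ_14+ρ ↦ (1, 2, 2, 1, 0);  λ_15+ρ ↦ (3, 1, 1, 0, 2);  λ_16+ρ ↦ (1, 0, 1, 5, 2);  λ_17+ρ ↦ (3, 1, 1, 0, 2);  λ_18+ρ ↦ (1, 0, 1, 5, 2)

6 distinct reps among the 18 weights ⇒ 6 W_11-linkage classes:

[[1, 3, 7, 16, 18], [2], [4, 6, 11, 13], [5, 14], [8, 10, 12, 15, 17], [9]]


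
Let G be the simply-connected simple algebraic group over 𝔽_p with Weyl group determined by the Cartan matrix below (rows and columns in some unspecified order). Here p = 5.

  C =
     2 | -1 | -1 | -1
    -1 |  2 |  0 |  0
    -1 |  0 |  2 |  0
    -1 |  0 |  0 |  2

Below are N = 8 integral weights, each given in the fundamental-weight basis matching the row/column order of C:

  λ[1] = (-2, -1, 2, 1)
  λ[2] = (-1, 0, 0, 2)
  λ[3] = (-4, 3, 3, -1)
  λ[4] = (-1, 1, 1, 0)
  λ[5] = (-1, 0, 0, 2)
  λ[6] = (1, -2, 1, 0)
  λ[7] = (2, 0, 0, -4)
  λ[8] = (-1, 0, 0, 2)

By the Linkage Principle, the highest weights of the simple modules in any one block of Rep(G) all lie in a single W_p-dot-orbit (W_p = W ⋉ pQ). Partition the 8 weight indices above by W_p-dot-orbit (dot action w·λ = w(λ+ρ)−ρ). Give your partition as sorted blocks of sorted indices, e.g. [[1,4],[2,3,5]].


C ↔ D_4 under row/col permutation; |W(D_4)| = 192.

Each λ_j+ρ reduced to Ā_5; 4-tuples below use C's row order:

  λ_1 → (0, 1, 2, 1) · λ_2 → (0, 1, 1, 3) · λ_3 → (0, 1, 1, 3) · λ_4 → (0, 2, 2, 1) · λ_5 → (0, 1, 1, 3) · λ_6 → (0, 1, 2, 1) · λ_7 → (0, 1, 1, 3) · λ_8 → (0, 1, 1, 3)

These 8 weights hit 3 W_5-dot-orbits; sizes (2, 5, 1):

[[1, 6], [2, 3, 5, 7, 8], [4]]


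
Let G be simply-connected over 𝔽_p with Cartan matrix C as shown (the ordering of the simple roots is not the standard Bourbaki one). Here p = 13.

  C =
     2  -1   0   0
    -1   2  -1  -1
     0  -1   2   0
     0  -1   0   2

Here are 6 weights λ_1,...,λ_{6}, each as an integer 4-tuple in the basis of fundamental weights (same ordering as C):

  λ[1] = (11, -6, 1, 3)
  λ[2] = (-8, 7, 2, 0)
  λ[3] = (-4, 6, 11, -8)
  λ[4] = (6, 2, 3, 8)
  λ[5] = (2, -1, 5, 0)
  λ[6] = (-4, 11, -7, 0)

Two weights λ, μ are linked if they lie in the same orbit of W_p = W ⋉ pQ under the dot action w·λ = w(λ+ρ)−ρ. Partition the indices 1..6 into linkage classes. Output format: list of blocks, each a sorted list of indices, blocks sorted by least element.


C ↔ D_4 under row/col permutation; |W(D_4)| = 192.

Folding the 6 weights λ_j+ρ into Ā_13 (reps in the given 4-coord order):

  1: (7, 1, 3, 1);  2: (7, 1, 3, 1);  3: (3, 0, 6, 1);  4: (3, 0, 6, 1);  5: (3, 0, 6, 1);  6: (3, 0, 6, 1)

Partition of {1..6} into 2 W_13-dot-orbits:

[[1, 2], [3, 4, 5, 6]]
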